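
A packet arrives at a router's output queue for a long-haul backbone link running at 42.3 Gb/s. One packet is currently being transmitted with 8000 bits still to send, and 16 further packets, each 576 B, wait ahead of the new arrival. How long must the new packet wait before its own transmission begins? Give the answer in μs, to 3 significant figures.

Each queued packet: L/R = 4608/42300000000 = 0.108936 μs.
16 queued → 1.74298 μs.
Plus remaining 8000 bits of current packet: 0.189125 μs.
Queuing delay = 1.93 μs.

1.93 μs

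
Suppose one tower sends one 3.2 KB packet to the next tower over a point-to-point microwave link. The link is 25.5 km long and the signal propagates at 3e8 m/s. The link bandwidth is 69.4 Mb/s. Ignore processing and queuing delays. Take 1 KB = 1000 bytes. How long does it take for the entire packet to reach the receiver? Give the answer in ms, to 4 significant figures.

0.4539 ms

L = 25600 bits.
Transmission delay = L/R = 25600 / 69400000 = 0.368876 ms.
Propagation delay = d/s = 25500 m / 300000000 m/s = 0.085 ms.
Total = 0.4539 ms.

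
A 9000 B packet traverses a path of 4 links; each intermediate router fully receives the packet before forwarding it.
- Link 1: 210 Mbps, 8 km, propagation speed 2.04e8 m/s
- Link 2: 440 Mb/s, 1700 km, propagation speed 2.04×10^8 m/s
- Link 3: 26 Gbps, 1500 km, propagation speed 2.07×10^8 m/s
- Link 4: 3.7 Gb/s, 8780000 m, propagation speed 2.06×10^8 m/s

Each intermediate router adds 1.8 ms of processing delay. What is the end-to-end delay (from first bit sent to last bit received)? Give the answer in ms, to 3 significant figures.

L = 9000 × 8 = 72000 bits.
Transmission delays (L/R per hop): 0.342857, 0.163636, 0.00276923, 0.0194595 ms; sum = 0.528722 ms.
Propagation delays (d/s per hop): 0.0392157, 8.33333, 7.24638, 42.6214 ms; sum = 58.2403 ms.
Processing at 3 router(s): 3 × 1.8 ms = 5.4 ms.
End-to-end = 64.2 ms.

64.2 ms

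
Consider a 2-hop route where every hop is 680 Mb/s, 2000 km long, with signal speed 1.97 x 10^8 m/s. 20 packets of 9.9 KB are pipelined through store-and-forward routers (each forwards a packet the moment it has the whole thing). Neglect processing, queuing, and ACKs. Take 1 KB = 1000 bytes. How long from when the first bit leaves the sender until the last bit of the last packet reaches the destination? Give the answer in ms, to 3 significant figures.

Per-hop transmission t_tx = L/R = 79200/680000000 = 0.116471 ms.
Per-hop propagation t_prop = 2000000/197000000 = 10.1523 ms.
Pipeline fill: first packet needs 2·t_tx to clear all hops; remaining 19 packets each add one t_tx.
Total = (2+20-1)·t_tx + 2·t_prop = 21·0.116471 + 2·10.1523 = 22.8 ms.

22.8 ms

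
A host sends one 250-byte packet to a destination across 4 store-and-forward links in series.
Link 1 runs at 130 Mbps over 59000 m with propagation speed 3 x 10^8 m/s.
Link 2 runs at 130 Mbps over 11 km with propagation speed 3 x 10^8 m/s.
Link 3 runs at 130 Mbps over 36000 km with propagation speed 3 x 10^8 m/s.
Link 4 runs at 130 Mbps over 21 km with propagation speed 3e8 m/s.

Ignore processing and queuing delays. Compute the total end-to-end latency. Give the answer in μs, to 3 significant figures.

L = 250 × 8 = 2000 bits.
Transmission delay per hop = L/R = 2000/130000000 = 15.3846 μs; 4 hops → 61.5385 μs.
Propagation delays (d/s per hop): 196.667, 36.6667, 120000, 70 μs; sum = 120303 μs.
End-to-end = 120000 μs.

120000 μs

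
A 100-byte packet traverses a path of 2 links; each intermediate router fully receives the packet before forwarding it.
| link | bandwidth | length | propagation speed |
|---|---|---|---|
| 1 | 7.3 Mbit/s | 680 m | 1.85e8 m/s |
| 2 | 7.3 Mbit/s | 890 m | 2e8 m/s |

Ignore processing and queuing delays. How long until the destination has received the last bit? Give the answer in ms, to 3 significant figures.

L = 100 × 8 = 800 bits.
Transmission delay per hop = L/R = 800/7300000 = 0.109589 ms; 2 hops → 0.219178 ms.
Propagation delays (d/s per hop): 0.00367568, 0.00445 ms; sum = 0.00812568 ms.
End-to-end = 0.227 ms.

0.227 ms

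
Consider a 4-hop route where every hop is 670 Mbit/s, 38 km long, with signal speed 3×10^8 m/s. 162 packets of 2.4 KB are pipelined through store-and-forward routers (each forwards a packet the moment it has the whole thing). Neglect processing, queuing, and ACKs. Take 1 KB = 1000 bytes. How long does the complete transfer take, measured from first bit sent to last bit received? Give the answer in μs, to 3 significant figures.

5240 μs

Per-hop transmission t_tx = L/R = 19200/670000000 = 28.6567 μs.
Per-hop propagation t_prop = 38000/300000000 = 126.667 μs.
Pipeline fill: first packet needs 4·t_tx to clear all hops; remaining 161 packets each add one t_tx.
Total = (4+162-1)·t_tx + 4·t_prop = 165·28.6567 + 4·126.667 = 5240 μs.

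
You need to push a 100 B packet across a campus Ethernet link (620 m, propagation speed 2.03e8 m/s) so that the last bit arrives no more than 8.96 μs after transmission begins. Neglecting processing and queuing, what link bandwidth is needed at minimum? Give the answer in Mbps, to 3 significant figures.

135 Mbps

L = 800 bits.
Propagation delay = 620 / 2.03e+08 = 3.05419 μs.
Transmission budget = 8.96 − 3.05419 = 5.90581 μs.
R ≥ L / t_tx = 800 bits / 5.90581e-06 s = 135 Mbps.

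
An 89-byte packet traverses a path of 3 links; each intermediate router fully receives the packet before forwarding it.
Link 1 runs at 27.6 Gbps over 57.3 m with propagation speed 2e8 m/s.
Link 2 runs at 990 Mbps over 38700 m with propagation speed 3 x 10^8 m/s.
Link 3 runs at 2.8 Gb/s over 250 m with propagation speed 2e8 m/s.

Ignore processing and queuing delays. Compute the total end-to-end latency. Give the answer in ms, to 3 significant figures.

0.132 ms

L = 89 × 8 = 712 bits.
Transmission delays (L/R per hop): 2.57971e-05, 0.000719192, 0.000254286 ms; sum = 0.000999275 ms.
Propagation delays (d/s per hop): 0.0002865, 0.129, 0.00125 ms; sum = 0.130537 ms.
End-to-end = 0.132 ms.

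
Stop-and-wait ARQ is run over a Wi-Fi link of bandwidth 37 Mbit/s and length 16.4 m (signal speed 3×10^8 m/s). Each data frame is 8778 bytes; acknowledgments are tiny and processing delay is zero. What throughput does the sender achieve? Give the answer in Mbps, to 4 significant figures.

t_tx = L/R = 70224/37000000 = 0.00189795 s.
t_prop = 16.4/300000000 = 5.46667e-08 s; RTT = 1.09333e-07 s.
Cycle = t_tx + RTT = 0.00189806 s.
Throughput = L / cycle = 70224 / 0.00189806 = 37.00 Mbps.

37.00 Mbps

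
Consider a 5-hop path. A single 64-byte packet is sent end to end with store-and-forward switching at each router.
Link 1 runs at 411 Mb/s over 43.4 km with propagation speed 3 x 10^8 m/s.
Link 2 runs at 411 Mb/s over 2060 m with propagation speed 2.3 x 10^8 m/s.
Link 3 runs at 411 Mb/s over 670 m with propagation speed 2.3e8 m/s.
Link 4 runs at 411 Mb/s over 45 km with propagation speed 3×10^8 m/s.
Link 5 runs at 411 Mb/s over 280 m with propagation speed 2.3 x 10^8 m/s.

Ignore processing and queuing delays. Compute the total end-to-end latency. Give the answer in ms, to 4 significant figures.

0.3140 ms

L = 64 × 8 = 512 bits.
Transmission delay per hop = L/R = 512/411000000 = 0.00124574 ms; 5 hops → 0.00622871 ms.
Propagation delays (d/s per hop): 0.144667, 0.00895652, 0.00291304, 0.15, 0.00121739 ms; sum = 0.307754 ms.
End-to-end = 0.3140 ms.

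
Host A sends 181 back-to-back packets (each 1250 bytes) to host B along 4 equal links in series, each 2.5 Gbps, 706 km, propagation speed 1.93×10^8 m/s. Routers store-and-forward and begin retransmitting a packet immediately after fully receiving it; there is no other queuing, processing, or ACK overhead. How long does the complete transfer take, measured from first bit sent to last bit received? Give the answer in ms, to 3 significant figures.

Per-hop transmission t_tx = L/R = 10000/2500000000 = 0.004 ms.
Per-hop propagation t_prop = 706000/193000000 = 3.65803 ms.
Pipeline fill: first packet needs 4·t_tx to clear all hops; remaining 180 packets each add one t_tx.
Total = (4+181-1)·t_tx + 4·t_prop = 184·0.004 + 4·3.65803 = 15.4 ms.

15.4 ms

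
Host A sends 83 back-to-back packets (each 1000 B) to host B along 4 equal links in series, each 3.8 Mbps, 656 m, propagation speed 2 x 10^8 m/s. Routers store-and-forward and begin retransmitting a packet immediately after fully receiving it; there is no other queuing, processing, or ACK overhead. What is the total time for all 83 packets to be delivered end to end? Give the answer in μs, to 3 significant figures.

Per-hop transmission t_tx = L/R = 8000/3800000 = 2105.26 μs.
Per-hop propagation t_prop = 656/200000000 = 3.28 μs.
Pipeline fill: first packet needs 4·t_tx to clear all hops; remaining 82 packets each add one t_tx.
Total = (4+83-1)·t_tx + 4·t_prop = 86·2105.26 + 4·3.28 = 181000 μs.

181000 μs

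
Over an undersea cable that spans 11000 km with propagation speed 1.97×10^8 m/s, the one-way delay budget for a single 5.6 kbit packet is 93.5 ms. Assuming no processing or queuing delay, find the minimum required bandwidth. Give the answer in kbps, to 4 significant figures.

Propagation delay = 11000000 / 197000000 = 55.8376 ms.
Transmission budget = 93.5 − 55.8376 = 37.6624 ms.
R ≥ L / t_tx = 5600 bits / 0.0376624 s = 148.7 kbps.

148.7 kbps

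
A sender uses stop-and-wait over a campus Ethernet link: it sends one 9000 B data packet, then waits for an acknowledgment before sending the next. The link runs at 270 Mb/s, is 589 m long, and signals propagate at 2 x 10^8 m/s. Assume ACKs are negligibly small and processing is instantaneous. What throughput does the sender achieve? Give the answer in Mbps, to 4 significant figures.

t_tx = L/R = 72000/270000000 = 0.000266667 s.
t_prop = 589/200000000 = 2.945e-06 s; RTT = 5.89e-06 s.
Cycle = t_tx + RTT = 0.000272557 s.
Throughput = L / cycle = 72000 / 0.000272557 = 264.2 Mbps.

264.2 Mbps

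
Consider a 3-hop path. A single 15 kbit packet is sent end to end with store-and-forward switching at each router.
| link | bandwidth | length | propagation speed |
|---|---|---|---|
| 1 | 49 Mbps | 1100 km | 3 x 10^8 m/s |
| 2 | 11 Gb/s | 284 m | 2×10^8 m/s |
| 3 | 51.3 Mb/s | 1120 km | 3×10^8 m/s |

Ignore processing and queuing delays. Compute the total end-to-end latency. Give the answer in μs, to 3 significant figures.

8000 μs

L = 15000 bits.
Transmission delays (L/R per hop): 306.122, 1.36364, 292.398 μs; sum = 599.884 μs.
Propagation delays (d/s per hop): 3666.67, 1.42, 3733.33 μs; sum = 7401.42 μs.
End-to-end = 8000 μs.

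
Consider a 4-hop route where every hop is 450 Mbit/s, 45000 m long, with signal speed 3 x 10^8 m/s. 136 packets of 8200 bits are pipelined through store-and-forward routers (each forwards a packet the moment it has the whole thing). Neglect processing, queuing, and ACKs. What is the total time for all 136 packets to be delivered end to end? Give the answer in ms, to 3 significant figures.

Per-hop transmission t_tx = L/R = 8200/450000000 = 0.0182222 ms.
Per-hop propagation t_prop = 45000/300000000 = 0.15 ms.
Pipeline fill: first packet needs 4·t_tx to clear all hops; remaining 135 packets each add one t_tx.
Total = (4+136-1)·t_tx + 4·t_prop = 139·0.0182222 + 4·0.15 = 3.13 ms.

3.13 ms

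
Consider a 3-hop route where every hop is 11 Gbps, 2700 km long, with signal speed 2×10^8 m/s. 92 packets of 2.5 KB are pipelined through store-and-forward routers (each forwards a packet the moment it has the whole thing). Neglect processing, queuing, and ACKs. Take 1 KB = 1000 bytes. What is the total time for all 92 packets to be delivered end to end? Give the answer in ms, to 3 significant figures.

Per-hop transmission t_tx = L/R = 20000/11000000000 = 0.00181818 ms.
Per-hop propagation t_prop = 2700000/200000000 = 13.5 ms.
Pipeline fill: first packet needs 3·t_tx to clear all hops; remaining 91 packets each add one t_tx.
Total = (3+92-1)·t_tx + 3·t_prop = 94·0.00181818 + 3·13.5 = 40.7 ms.

40.7 ms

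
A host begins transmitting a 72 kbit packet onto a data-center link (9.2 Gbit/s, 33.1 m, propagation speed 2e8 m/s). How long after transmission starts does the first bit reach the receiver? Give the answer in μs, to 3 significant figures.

0.166 μs

First bit experiences only propagation delay: d/s = 33.1/200000000 = 0.166 μs.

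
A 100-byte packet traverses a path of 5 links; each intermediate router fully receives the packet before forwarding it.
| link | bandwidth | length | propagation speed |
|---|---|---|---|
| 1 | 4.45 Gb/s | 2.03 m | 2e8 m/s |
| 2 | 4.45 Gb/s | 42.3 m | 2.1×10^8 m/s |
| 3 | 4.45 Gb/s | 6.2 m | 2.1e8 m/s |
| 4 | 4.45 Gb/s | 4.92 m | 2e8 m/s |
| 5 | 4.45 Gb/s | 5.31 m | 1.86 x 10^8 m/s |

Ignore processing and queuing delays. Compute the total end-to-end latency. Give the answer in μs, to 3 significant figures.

1.19 μs

L = 100 × 8 = 800 bits.
Transmission delay per hop = L/R = 800/4450000000 = 0.179775 μs; 5 hops → 0.898876 μs.
Propagation delays (d/s per hop): 0.01015, 0.201429, 0.0295238, 0.0246, 0.0285484 μs; sum = 0.294251 μs.
End-to-end = 1.19 μs.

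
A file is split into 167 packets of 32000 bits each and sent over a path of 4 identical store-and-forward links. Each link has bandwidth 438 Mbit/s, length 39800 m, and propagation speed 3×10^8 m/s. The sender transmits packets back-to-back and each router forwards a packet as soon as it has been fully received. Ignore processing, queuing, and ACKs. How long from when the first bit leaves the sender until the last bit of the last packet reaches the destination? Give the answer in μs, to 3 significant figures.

13000 μs

Per-hop transmission t_tx = L/R = 32000/438000000 = 73.0594 μs.
Per-hop propagation t_prop = 39800/300000000 = 132.667 μs.
Pipeline fill: first packet needs 4·t_tx to clear all hops; remaining 166 packets each add one t_tx.
Total = (4+167-1)·t_tx + 4·t_prop = 170·73.0594 + 4·132.667 = 13000 μs.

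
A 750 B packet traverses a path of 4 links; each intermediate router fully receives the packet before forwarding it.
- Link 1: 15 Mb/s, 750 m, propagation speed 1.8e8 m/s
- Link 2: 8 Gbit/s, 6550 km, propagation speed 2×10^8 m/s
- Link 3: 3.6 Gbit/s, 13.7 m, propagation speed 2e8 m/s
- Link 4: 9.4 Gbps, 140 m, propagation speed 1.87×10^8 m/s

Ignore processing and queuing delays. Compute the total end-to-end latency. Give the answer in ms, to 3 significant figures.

L = 750 × 8 = 6000 bits.
Transmission delays (L/R per hop): 0.4, 0.00075, 0.00166667, 0.000638298 ms; sum = 0.403055 ms.
Propagation delays (d/s per hop): 0.00416667, 32.75, 6.85e-05, 0.000748663 ms; sum = 32.755 ms.
End-to-end = 33.2 ms.

33.2 ms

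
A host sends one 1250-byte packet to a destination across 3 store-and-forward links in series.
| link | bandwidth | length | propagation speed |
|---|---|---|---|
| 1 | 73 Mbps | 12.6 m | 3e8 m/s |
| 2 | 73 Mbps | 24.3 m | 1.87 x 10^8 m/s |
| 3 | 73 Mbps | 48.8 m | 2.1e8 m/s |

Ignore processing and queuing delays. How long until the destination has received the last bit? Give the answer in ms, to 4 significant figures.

0.4114 ms

L = 1250 × 8 = 10000 bits.
Transmission delay per hop = L/R = 10000/73000000 = 0.136986 ms; 3 hops → 0.410959 ms.
Propagation delays (d/s per hop): 4.2e-05, 0.000129947, 0.000232381 ms; sum = 0.000404327 ms.
End-to-end = 0.4114 ms.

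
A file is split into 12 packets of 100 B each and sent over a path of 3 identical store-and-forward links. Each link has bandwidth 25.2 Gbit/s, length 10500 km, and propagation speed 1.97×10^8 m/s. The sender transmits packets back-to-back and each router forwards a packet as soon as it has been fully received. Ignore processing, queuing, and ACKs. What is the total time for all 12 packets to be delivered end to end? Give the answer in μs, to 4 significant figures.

Per-hop transmission t_tx = L/R = 800/25200000000 = 0.031746 μs.
Per-hop propagation t_prop = 10500000/197000000 = 53299.5 μs.
Pipeline fill: first packet needs 3·t_tx to clear all hops; remaining 11 packets each add one t_tx.
Total = (3+12-1)·t_tx + 3·t_prop = 14·0.031746 + 3·53299.5 = 159900 μs.

159900 μs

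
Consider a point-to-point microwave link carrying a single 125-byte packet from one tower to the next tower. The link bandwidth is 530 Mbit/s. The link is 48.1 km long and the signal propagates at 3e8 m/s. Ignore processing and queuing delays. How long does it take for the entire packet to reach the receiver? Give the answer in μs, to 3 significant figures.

162 μs

L = 125 × 8 = 1000 bits.
Transmission delay = L/R = 1000 / 530000000 = 1.88679 μs.
Propagation delay = d/s = 48100 m / 300000000 m/s = 160.333 μs.
Total = 162 μs.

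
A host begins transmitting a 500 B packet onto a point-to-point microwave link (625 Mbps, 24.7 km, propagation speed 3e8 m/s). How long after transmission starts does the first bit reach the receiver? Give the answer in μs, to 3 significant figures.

First bit experiences only propagation delay: d/s = 24700/300000000 = 82.3 μs.

82.3 μs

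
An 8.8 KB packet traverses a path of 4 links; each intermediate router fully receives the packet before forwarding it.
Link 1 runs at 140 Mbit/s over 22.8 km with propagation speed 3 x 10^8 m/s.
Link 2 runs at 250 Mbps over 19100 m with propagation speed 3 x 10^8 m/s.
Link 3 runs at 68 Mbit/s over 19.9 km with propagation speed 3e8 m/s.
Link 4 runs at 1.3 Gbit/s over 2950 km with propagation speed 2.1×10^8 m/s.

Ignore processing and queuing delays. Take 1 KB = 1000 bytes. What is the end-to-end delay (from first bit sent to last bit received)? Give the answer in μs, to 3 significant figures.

16100 μs

L = 70400 bits.
Transmission delays (L/R per hop): 502.857, 281.6, 1035.29, 54.1538 μs; sum = 1873.91 μs.
Propagation delays (d/s per hop): 76, 63.6667, 66.3333, 14047.6 μs; sum = 14253.6 μs.
End-to-end = 16100 μs.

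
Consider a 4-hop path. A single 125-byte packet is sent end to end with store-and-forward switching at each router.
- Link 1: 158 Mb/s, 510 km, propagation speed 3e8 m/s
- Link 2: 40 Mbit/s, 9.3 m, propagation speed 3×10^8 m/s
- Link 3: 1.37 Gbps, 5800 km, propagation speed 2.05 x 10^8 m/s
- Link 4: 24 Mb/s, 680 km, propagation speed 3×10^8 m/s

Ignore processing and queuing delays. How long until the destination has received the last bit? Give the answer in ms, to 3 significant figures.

L = 125 × 8 = 1000 bits.
Transmission delays (L/R per hop): 0.00632911, 0.025, 0.000729927, 0.0416667 ms; sum = 0.0737257 ms.
Propagation delays (d/s per hop): 1.7, 3.1e-05, 28.2927, 2.26667 ms; sum = 32.2594 ms.
End-to-end = 32.3 ms.

32.3 ms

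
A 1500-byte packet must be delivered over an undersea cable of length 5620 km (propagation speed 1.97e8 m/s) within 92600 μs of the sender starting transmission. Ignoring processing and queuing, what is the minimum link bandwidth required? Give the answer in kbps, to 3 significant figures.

187 kbps

L = 12000 bits.
Propagation delay = 5620000 / 197000000 = 28527.9 μs.
Transmission budget = 92600 − 28527.9 = 64072.1 μs.
R ≥ L / t_tx = 12000 bits / 0.0640721 s = 187 kbps.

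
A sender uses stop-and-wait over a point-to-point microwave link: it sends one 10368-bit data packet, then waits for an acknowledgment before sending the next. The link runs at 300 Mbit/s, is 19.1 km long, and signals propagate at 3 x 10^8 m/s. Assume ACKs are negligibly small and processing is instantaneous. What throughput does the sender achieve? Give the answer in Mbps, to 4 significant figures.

64.04 Mbps

t_tx = L/R = 10368/300000000 = 3.456e-05 s.
t_prop = 19100/300000000 = 6.36667e-05 s; RTT = 0.000127333 s.
Cycle = t_tx + RTT = 0.000161893 s.
Throughput = L / cycle = 10368 / 0.000161893 = 64.04 Mbps.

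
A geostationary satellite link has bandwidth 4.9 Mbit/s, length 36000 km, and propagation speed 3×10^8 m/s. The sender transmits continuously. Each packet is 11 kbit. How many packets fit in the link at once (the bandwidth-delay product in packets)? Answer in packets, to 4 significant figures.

53.45 packets

Propagation delay = 36000000 / 300000000 = 0.12 s.
BDP = R × t_prop = 4900000 × 0.12 = 588000 bits.
In packets of 11000 bits: 53.45 packets.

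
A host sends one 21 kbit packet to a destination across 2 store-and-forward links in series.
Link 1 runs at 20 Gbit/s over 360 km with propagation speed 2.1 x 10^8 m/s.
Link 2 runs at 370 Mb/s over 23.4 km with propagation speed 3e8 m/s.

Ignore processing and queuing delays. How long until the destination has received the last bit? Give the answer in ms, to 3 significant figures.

1.85 ms

L = 21000 bits.
Transmission delays (L/R per hop): 0.00105, 0.0567568 ms; sum = 0.0578068 ms.
Propagation delays (d/s per hop): 1.71429, 0.078 ms; sum = 1.79229 ms.
End-to-end = 1.85 ms.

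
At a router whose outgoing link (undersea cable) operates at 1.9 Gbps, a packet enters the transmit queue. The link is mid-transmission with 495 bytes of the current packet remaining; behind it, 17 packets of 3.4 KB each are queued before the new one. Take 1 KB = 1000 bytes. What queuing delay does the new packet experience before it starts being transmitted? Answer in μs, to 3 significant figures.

245 μs

Each queued packet: L/R = 27200/1900000000 = 14.3158 μs.
17 queued → 243.368 μs.
Plus remaining 3960 bits of current packet: 2.08421 μs.
Queuing delay = 245 μs.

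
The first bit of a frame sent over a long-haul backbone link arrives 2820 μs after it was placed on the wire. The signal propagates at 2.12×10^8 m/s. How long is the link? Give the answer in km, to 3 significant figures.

d = s × t_prop = 212000000 × 0.00282 = 598 km.

598 km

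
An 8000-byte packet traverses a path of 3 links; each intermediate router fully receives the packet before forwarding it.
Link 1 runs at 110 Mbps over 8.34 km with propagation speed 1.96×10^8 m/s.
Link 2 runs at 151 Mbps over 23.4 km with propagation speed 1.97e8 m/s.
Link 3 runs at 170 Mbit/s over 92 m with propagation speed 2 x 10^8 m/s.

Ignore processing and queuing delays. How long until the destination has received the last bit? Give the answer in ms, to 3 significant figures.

L = 8000 × 8 = 64000 bits.
Transmission delays (L/R per hop): 0.581818, 0.423841, 0.376471 ms; sum = 1.38213 ms.
Propagation delays (d/s per hop): 0.042551, 0.118782, 0.00046 ms; sum = 0.161793 ms.
End-to-end = 1.54 ms.

1.54 ms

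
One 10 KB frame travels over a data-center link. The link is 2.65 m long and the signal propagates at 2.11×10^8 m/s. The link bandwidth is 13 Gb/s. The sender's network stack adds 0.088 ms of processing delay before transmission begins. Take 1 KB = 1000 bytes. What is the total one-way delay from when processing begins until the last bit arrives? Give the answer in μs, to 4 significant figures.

L = 80000 bits.
Transmission delay = L/R = 80000 / 13000000000 = 6.15385 μs.
Propagation delay = d/s = 2.65 m / 211000000 m/s = 0.0125592 μs.
Plus processing delay 0.088 ms = 88 μs.
Total = 94.17 μs.

94.17 μs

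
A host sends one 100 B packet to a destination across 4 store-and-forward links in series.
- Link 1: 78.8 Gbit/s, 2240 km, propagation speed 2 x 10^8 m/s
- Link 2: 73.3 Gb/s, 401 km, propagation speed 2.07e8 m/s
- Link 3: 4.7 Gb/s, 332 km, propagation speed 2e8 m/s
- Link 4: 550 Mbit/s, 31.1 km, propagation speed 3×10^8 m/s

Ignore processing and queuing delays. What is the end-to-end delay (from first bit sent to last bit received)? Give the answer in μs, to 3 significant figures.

14900 μs

L = 100 × 8 = 800 bits.
Transmission delays (L/R per hop): 0.0101523, 0.0109141, 0.170213, 1.45455 μs; sum = 1.64582 μs.
Propagation delays (d/s per hop): 11200, 1937.2, 1660, 103.667 μs; sum = 14900.9 μs.
End-to-end = 14900 μs.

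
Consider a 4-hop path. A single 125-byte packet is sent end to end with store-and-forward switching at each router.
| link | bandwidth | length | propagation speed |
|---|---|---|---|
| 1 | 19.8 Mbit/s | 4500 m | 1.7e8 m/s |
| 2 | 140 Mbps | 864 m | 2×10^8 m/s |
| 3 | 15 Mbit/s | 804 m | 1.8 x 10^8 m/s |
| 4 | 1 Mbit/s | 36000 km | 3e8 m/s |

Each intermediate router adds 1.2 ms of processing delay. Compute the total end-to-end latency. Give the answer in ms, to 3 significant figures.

L = 125 × 8 = 1000 bits.
Transmission delays (L/R per hop): 0.0505051, 0.00714286, 0.0666667, 1 ms; sum = 1.12431 ms.
Propagation delays (d/s per hop): 0.0264706, 0.00432, 0.00446667, 120 ms; sum = 120.035 ms.
Processing at 3 router(s): 3 × 1.2 ms = 3.6 ms.
End-to-end = 125 ms.

125 ms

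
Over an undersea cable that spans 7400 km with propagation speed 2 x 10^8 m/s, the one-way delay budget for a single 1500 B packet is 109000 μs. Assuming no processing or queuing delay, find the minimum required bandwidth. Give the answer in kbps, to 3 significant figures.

L = 12000 bits.
Propagation delay = 7400000 / 200000000 = 37000 μs.
Transmission budget = 109000 − 37000 = 72000 μs.
R ≥ L / t_tx = 12000 bits / 0.072 s = 167 kbps.

167 kbps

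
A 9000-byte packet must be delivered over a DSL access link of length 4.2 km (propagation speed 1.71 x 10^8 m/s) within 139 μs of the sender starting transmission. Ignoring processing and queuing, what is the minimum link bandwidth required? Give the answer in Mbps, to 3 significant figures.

L = 72000 bits.
Propagation delay = 4200 / 171000000 = 24.5614 μs.
Transmission budget = 139 − 24.5614 = 114.439 μs.
R ≥ L / t_tx = 72000 bits / 0.000114439 s = 629 Mbps.

629 Mbps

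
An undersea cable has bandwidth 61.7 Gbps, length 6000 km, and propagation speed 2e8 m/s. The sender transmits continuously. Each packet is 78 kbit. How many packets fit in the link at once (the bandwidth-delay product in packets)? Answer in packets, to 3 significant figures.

23700 packets

Propagation delay = 6000000 / 200000000 = 0.03 s.
BDP = R × t_prop = 61700000000 × 0.03 = 1851000000 bits.
In packets of 78000 bits: 23700 packets.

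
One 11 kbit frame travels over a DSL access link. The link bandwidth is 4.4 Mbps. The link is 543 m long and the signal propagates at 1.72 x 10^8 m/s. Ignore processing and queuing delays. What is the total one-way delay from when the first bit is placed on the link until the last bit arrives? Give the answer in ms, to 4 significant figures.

2.503 ms

L = 11000 bits.
Transmission delay = L/R = 11000 / 4400000 = 2.5 ms.
Propagation delay = d/s = 543 m / 172000000 m/s = 0.00315698 ms.
Total = 2.503 ms.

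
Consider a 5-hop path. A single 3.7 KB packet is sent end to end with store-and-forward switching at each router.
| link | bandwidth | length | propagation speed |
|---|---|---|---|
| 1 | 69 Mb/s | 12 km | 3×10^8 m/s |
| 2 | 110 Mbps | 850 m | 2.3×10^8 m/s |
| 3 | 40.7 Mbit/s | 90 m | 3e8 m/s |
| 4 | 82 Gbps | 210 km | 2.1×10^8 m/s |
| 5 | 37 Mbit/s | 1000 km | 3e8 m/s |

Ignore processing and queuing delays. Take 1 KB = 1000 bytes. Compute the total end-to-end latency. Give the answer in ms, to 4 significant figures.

6.603 ms

L = 29600 bits.
Transmission delays (L/R per hop): 0.428986, 0.269091, 0.727273, 0.000360976, 0.8 ms; sum = 2.22571 ms.
Propagation delays (d/s per hop): 0.04, 0.00369565, 0.0003, 1, 3.33333 ms; sum = 4.37733 ms.
End-to-end = 6.603 ms.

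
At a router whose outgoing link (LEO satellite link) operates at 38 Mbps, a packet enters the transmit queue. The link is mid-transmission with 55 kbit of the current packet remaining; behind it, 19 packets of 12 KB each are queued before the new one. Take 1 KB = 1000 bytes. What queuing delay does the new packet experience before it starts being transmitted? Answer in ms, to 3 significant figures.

49.4 ms

Each queued packet: L/R = 96000/38000000 = 2.52632 ms.
19 queued → 48 ms.
Plus remaining 55000 bits of current packet: 1.44737 ms.
Queuing delay = 49.4 ms.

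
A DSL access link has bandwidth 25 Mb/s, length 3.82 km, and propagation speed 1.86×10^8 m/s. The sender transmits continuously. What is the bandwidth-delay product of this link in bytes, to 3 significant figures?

64.2 bytes

Propagation delay = 3820 / 186000000 = 2.05376e-05 s.
BDP = R × t_prop = 25000000 × 2.05376e-05 = 513.441 bits.
In bytes: 513.441/8 = 64.2 bytes.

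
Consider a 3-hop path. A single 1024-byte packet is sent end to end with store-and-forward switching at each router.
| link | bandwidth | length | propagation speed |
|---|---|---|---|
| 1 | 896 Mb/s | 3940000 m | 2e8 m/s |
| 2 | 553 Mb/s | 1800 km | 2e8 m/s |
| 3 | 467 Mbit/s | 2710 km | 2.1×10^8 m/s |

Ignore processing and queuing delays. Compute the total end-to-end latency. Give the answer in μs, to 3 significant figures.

41600 μs

L = 1024 × 8 = 8192 bits.
Transmission delays (L/R per hop): 9.14286, 14.8137, 17.5418 μs; sum = 41.4984 μs.
Propagation delays (d/s per hop): 19700, 9000, 12904.8 μs; sum = 41604.8 μs.
End-to-end = 41600 μs.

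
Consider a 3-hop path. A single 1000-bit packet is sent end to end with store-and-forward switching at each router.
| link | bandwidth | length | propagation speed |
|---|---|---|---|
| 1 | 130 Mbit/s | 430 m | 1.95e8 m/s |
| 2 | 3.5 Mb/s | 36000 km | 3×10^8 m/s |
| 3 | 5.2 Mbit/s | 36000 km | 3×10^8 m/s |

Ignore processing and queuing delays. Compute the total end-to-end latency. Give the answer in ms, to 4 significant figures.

240.5 ms

Transmission delays (L/R per hop): 0.00769231, 0.285714, 0.192308 ms; sum = 0.485714 ms.
Propagation delays (d/s per hop): 0.00220513, 120, 120 ms; sum = 240.002 ms.
End-to-end = 240.5 ms.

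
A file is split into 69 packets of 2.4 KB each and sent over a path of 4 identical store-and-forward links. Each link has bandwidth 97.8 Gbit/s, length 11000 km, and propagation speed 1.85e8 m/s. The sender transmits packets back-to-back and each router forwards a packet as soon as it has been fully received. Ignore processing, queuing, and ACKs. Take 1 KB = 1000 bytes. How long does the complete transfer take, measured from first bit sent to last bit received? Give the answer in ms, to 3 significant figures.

238 ms

Per-hop transmission t_tx = L/R = 19200/97800000000 = 0.000196319 ms.
Per-hop propagation t_prop = 11000000/185000000 = 59.4595 ms.
Pipeline fill: first packet needs 4·t_tx to clear all hops; remaining 68 packets each add one t_tx.
Total = (4+69-1)·t_tx + 4·t_prop = 72·0.000196319 + 4·59.4595 = 238 ms.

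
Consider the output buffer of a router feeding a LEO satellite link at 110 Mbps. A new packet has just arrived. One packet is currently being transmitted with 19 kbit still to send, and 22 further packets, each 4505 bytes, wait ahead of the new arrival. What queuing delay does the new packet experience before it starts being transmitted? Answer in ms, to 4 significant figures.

7.381 ms

Each queued packet: L/R = 36040/110000000 = 0.327636 ms.
22 queued → 7.208 ms.
Plus remaining 19000 bits of current packet: 0.172727 ms.
Queuing delay = 7.381 ms.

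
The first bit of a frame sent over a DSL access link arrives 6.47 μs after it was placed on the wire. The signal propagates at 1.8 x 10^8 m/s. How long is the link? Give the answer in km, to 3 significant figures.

d = s × t_prop = 180000000 × 6.47e-06 = 1.16 km.

1.16 km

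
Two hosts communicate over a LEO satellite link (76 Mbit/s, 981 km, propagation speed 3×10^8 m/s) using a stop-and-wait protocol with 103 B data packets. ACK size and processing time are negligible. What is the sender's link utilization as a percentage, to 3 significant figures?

t_tx = L/R = 824/76000000 = 1.08421e-05 s.
t_prop = 981000/300000000 = 0.00327 s; RTT = 0.00654 s.
Cycle = t_tx + RTT = 0.00655084 s.
Utilization = t_tx / cycle = 1.08421e-05/0.00655084 = 0.166 %.

0.166 %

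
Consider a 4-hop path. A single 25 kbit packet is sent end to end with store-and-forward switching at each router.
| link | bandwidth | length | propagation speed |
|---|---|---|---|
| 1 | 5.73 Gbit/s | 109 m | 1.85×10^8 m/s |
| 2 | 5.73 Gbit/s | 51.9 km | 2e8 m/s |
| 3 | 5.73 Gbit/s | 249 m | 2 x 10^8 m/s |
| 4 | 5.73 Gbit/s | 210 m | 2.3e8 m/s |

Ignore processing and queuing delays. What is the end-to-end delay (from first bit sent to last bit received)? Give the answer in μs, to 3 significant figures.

L = 25000 bits.
Transmission delay per hop = L/R = 25000/5730000000 = 4.363 μs; 4 hops → 17.452 μs.
Propagation delays (d/s per hop): 0.589189, 259.5, 1.245, 0.913043 μs; sum = 262.247 μs.
End-to-end = 280 μs.

280 μs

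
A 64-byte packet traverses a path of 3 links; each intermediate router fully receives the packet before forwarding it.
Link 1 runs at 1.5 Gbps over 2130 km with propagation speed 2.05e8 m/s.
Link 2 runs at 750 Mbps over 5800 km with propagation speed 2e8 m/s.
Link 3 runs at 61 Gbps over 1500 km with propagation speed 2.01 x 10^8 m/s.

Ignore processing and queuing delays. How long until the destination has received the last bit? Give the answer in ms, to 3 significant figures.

L = 64 × 8 = 512 bits.
Transmission delays (L/R per hop): 0.000341333, 0.000682667, 8.39344e-06 ms; sum = 0.00103239 ms.
Propagation delays (d/s per hop): 10.3902, 29, 7.46269 ms; sum = 46.8529 ms.
End-to-end = 46.9 ms.

46.9 ms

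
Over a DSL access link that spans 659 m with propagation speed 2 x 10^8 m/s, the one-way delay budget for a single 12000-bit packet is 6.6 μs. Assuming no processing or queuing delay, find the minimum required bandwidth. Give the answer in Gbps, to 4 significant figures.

Propagation delay = 659 / 200000000 = 3.295 μs.
Transmission budget = 6.6 − 3.295 = 3.305 μs.
R ≥ L / t_tx = 12000 bits / 3.305e-06 s = 3.631 Gbps.

3.631 Gbps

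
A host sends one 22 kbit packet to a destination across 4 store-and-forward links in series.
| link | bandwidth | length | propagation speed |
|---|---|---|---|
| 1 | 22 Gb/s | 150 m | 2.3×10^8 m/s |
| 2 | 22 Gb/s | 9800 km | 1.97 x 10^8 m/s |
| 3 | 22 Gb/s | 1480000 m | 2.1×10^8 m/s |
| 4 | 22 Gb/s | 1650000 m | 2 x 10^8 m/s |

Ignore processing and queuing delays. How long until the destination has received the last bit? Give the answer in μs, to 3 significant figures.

L = 22000 bits.
Transmission delay per hop = L/R = 22000/22000000000 = 1 μs; 4 hops → 4 μs.
Propagation delays (d/s per hop): 0.652174, 49746.2, 7047.62, 8250 μs; sum = 65044.5 μs.
End-to-end = 65000 μs.

65000 μs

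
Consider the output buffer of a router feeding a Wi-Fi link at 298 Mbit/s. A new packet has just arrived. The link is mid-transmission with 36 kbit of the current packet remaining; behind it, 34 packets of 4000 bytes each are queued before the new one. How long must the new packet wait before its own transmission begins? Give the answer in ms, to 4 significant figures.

3.772 ms

Each queued packet: L/R = 32000/298000000 = 0.107383 ms.
34 queued → 3.65101 ms.
Plus remaining 36000 bits of current packet: 0.120805 ms.
Queuing delay = 3.772 ms.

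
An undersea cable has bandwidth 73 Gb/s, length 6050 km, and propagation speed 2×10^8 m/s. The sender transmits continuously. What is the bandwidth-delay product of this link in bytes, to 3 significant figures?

Propagation delay = 6050000 / 200000000 = 0.03025 s.
BDP = R × t_prop = 73000000000 × 0.03025 = 2208250000 bits.
In bytes: 2208250000/8 = 276000000 bytes.

276000000 bytes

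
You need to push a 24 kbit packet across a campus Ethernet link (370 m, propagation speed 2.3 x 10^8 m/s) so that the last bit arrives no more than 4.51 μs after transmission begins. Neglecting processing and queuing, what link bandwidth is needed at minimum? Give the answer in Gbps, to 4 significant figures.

8.272 Gbps

Propagation delay = 370 / 2.3e+08 = 1.6087 μs.
Transmission budget = 4.51 − 1.6087 = 2.9013 μs.
R ≥ L / t_tx = 24000 bits / 2.9013e-06 s = 8.272 Gbps.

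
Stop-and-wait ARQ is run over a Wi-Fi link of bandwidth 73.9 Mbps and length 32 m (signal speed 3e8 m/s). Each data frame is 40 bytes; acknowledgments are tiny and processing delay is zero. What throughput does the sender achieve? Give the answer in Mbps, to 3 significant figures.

t_tx = L/R = 320/73900000 = 4.33018e-06 s.
t_prop = 32/300000000 = 1.06667e-07 s; RTT = 2.13333e-07 s.
Cycle = t_tx + RTT = 4.54351e-06 s.
Throughput = L / cycle = 320 / 4.54351e-06 = 70.4 Mbps.

70.4 Mbps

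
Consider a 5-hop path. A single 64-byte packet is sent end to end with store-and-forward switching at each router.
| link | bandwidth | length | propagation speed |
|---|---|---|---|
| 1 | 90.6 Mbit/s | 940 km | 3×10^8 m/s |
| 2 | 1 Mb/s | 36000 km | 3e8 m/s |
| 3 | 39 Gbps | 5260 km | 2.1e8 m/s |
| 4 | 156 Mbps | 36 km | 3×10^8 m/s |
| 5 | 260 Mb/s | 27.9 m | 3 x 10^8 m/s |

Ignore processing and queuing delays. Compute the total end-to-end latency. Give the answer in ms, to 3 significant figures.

L = 64 × 8 = 512 bits.
Transmission delays (L/R per hop): 0.00565121, 0.512, 1.31282e-05, 0.00328205, 0.00196923 ms; sum = 0.522916 ms.
Propagation delays (d/s per hop): 3.13333, 120, 25.0476, 0.12, 9.3e-05 ms; sum = 148.301 ms.
End-to-end = 149 ms.

149 ms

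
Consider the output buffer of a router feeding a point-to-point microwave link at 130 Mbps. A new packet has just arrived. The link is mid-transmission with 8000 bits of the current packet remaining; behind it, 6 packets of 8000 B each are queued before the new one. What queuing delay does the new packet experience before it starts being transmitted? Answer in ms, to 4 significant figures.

3.015 ms

Each queued packet: L/R = 64000/130000000 = 0.492308 ms.
6 queued → 2.95385 ms.
Plus remaining 8000 bits of current packet: 0.0615385 ms.
Queuing delay = 3.015 ms.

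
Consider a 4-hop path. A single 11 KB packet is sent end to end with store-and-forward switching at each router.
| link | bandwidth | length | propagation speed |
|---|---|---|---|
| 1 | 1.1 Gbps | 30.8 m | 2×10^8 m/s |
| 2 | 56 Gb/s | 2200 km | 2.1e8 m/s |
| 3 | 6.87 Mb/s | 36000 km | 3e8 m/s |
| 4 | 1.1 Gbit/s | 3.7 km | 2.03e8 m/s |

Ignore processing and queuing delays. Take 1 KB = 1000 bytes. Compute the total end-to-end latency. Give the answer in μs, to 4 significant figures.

143500 μs

L = 88000 bits.
Transmission delays (L/R per hop): 80, 1.57143, 12809.3, 80 μs; sum = 12970.9 μs.
Propagation delays (d/s per hop): 0.154, 10476.2, 120000, 18.2266 μs; sum = 130495 μs.
End-to-end = 143500 μs.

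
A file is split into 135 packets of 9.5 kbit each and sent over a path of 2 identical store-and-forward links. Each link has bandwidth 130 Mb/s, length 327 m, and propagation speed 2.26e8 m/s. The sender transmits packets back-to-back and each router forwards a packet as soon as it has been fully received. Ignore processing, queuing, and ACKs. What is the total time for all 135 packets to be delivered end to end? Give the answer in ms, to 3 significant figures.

9.94 ms

Per-hop transmission t_tx = L/R = 9500/130000000 = 0.0730769 ms.
Per-hop propagation t_prop = 327/2.26e+08 = 0.0014469 ms.
Pipeline fill: first packet needs 2·t_tx to clear all hops; remaining 134 packets each add one t_tx.
Total = (2+135-1)·t_tx + 2·t_prop = 136·0.0730769 + 2·0.0014469 = 9.94 ms.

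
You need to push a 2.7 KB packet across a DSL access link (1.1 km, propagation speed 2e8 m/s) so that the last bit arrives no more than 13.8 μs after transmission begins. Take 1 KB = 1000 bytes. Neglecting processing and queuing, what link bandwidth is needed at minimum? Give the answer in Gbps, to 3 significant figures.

L = 21600 bits.
Propagation delay = 1100 / 200000000 = 5.5 μs.
Transmission budget = 13.8 − 5.5 = 8.3 μs.
R ≥ L / t_tx = 21600 bits / 8.3e-06 s = 2.60 Gbps.

2.60 Gbps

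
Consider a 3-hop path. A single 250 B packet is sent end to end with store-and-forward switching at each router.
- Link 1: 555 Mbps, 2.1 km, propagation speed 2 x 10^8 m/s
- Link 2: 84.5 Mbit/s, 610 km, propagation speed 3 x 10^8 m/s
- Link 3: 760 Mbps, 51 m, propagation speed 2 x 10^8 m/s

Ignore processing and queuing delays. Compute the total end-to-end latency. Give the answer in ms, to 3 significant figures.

L = 250 × 8 = 2000 bits.
Transmission delays (L/R per hop): 0.0036036, 0.0236686, 0.00263158 ms; sum = 0.0299038 ms.
Propagation delays (d/s per hop): 0.0105, 2.03333, 0.000255 ms; sum = 2.04409 ms.
End-to-end = 2.07 ms.

2.07 ms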